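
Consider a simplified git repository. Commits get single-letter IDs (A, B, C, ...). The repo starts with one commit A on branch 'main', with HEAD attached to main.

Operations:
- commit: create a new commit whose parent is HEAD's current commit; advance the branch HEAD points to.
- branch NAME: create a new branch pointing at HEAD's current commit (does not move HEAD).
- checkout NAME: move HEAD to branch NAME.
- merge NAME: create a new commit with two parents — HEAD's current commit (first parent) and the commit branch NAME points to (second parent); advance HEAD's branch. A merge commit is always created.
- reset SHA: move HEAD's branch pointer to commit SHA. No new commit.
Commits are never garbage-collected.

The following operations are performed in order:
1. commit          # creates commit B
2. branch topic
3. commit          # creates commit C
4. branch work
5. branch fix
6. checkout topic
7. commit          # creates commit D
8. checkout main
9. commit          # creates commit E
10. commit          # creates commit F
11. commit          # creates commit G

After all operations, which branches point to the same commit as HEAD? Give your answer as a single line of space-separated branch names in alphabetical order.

Answer: main

Derivation:
After op 1 (commit): HEAD=main@B [main=B]
After op 2 (branch): HEAD=main@B [main=B topic=B]
After op 3 (commit): HEAD=main@C [main=C topic=B]
After op 4 (branch): HEAD=main@C [main=C topic=B work=C]
After op 5 (branch): HEAD=main@C [fix=C main=C topic=B work=C]
After op 6 (checkout): HEAD=topic@B [fix=C main=C topic=B work=C]
After op 7 (commit): HEAD=topic@D [fix=C main=C topic=D work=C]
After op 8 (checkout): HEAD=main@C [fix=C main=C topic=D work=C]
After op 9 (commit): HEAD=main@E [fix=C main=E topic=D work=C]
After op 10 (commit): HEAD=main@F [fix=C main=F topic=D work=C]
After op 11 (commit): HEAD=main@G [fix=C main=G topic=D work=C]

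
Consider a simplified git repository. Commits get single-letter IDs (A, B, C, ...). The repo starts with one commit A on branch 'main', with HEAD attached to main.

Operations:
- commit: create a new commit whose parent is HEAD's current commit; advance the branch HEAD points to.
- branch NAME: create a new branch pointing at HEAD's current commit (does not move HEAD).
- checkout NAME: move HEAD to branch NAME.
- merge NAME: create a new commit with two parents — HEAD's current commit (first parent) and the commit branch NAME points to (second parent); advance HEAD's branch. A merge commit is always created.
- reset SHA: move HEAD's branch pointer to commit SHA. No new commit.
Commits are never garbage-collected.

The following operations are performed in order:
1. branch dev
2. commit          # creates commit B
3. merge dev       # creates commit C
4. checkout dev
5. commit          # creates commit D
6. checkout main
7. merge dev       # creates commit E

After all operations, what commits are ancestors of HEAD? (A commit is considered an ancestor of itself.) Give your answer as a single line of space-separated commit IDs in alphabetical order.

After op 1 (branch): HEAD=main@A [dev=A main=A]
After op 2 (commit): HEAD=main@B [dev=A main=B]
After op 3 (merge): HEAD=main@C [dev=A main=C]
After op 4 (checkout): HEAD=dev@A [dev=A main=C]
After op 5 (commit): HEAD=dev@D [dev=D main=C]
After op 6 (checkout): HEAD=main@C [dev=D main=C]
After op 7 (merge): HEAD=main@E [dev=D main=E]

Answer: A B C D E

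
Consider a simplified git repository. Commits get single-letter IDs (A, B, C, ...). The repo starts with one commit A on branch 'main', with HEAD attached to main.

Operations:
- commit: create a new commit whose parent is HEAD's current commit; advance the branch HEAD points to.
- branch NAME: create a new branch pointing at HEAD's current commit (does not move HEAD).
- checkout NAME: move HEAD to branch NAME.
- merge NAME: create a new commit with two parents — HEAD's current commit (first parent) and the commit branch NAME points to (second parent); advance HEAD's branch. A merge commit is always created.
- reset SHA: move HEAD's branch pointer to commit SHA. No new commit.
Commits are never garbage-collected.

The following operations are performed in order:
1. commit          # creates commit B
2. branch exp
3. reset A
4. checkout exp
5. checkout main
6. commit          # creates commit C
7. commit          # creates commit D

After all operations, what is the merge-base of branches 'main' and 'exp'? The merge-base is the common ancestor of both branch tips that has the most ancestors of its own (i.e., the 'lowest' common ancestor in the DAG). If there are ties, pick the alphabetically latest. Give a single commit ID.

After op 1 (commit): HEAD=main@B [main=B]
After op 2 (branch): HEAD=main@B [exp=B main=B]
After op 3 (reset): HEAD=main@A [exp=B main=A]
After op 4 (checkout): HEAD=exp@B [exp=B main=A]
After op 5 (checkout): HEAD=main@A [exp=B main=A]
After op 6 (commit): HEAD=main@C [exp=B main=C]
After op 7 (commit): HEAD=main@D [exp=B main=D]
ancestors(main=D): ['A', 'C', 'D']
ancestors(exp=B): ['A', 'B']
common: ['A']

Answer: A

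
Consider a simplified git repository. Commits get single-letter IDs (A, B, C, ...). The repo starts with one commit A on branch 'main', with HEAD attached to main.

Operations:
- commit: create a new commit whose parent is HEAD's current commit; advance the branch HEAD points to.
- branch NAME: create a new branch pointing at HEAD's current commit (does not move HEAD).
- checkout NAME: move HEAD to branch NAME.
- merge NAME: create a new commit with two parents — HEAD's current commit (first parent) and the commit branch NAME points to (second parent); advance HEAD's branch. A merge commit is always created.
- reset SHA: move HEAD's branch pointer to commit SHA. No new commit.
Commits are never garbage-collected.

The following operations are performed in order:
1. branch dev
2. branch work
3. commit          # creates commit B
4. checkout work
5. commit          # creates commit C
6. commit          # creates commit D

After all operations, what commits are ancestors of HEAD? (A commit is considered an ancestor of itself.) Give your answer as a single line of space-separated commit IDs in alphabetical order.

After op 1 (branch): HEAD=main@A [dev=A main=A]
After op 2 (branch): HEAD=main@A [dev=A main=A work=A]
After op 3 (commit): HEAD=main@B [dev=A main=B work=A]
After op 4 (checkout): HEAD=work@A [dev=A main=B work=A]
After op 5 (commit): HEAD=work@C [dev=A main=B work=C]
After op 6 (commit): HEAD=work@D [dev=A main=B work=D]

Answer: A C D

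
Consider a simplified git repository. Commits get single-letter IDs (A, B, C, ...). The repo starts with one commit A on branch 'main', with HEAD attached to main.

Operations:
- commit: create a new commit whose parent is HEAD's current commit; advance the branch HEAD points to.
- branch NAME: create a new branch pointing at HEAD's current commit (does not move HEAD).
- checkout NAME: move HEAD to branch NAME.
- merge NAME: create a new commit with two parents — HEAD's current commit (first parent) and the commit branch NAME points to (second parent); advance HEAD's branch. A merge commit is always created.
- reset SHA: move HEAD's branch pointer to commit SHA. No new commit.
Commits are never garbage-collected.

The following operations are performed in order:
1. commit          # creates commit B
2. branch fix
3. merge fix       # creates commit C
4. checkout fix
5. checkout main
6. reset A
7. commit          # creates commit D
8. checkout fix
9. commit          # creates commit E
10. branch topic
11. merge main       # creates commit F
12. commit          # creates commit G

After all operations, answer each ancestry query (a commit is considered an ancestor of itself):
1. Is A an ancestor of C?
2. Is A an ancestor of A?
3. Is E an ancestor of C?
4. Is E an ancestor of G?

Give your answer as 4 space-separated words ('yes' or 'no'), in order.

After op 1 (commit): HEAD=main@B [main=B]
After op 2 (branch): HEAD=main@B [fix=B main=B]
After op 3 (merge): HEAD=main@C [fix=B main=C]
After op 4 (checkout): HEAD=fix@B [fix=B main=C]
After op 5 (checkout): HEAD=main@C [fix=B main=C]
After op 6 (reset): HEAD=main@A [fix=B main=A]
After op 7 (commit): HEAD=main@D [fix=B main=D]
After op 8 (checkout): HEAD=fix@B [fix=B main=D]
After op 9 (commit): HEAD=fix@E [fix=E main=D]
After op 10 (branch): HEAD=fix@E [fix=E main=D topic=E]
After op 11 (merge): HEAD=fix@F [fix=F main=D topic=E]
After op 12 (commit): HEAD=fix@G [fix=G main=D topic=E]
ancestors(C) = {A,B,C}; A in? yes
ancestors(A) = {A}; A in? yes
ancestors(C) = {A,B,C}; E in? no
ancestors(G) = {A,B,D,E,F,G}; E in? yes

Answer: yes yes no yes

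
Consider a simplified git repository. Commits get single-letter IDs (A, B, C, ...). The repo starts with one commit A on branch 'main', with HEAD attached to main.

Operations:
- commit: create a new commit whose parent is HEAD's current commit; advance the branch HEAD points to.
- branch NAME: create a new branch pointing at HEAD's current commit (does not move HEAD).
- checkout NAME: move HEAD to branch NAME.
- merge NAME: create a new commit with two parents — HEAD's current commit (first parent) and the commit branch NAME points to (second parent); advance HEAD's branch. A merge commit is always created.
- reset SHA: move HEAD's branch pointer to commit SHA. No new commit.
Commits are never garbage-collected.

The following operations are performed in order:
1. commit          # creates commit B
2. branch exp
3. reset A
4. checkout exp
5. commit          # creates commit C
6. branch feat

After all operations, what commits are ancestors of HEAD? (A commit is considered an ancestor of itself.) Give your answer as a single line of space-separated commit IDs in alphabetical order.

Answer: A B C

Derivation:
After op 1 (commit): HEAD=main@B [main=B]
After op 2 (branch): HEAD=main@B [exp=B main=B]
After op 3 (reset): HEAD=main@A [exp=B main=A]
After op 4 (checkout): HEAD=exp@B [exp=B main=A]
After op 5 (commit): HEAD=exp@C [exp=C main=A]
After op 6 (branch): HEAD=exp@C [exp=C feat=C main=A]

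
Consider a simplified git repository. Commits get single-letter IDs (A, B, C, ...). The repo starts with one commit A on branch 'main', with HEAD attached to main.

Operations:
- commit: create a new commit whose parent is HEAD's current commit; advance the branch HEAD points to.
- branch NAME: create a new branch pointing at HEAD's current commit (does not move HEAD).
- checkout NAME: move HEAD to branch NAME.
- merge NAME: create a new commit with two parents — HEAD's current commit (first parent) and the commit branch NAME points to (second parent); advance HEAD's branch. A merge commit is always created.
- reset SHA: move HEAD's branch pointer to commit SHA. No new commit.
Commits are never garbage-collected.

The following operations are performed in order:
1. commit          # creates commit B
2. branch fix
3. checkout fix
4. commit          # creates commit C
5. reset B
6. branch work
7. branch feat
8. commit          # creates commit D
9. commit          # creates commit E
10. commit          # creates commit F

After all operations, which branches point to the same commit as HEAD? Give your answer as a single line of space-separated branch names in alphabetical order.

Answer: fix

Derivation:
After op 1 (commit): HEAD=main@B [main=B]
After op 2 (branch): HEAD=main@B [fix=B main=B]
After op 3 (checkout): HEAD=fix@B [fix=B main=B]
After op 4 (commit): HEAD=fix@C [fix=C main=B]
After op 5 (reset): HEAD=fix@B [fix=B main=B]
After op 6 (branch): HEAD=fix@B [fix=B main=B work=B]
After op 7 (branch): HEAD=fix@B [feat=B fix=B main=B work=B]
After op 8 (commit): HEAD=fix@D [feat=B fix=D main=B work=B]
After op 9 (commit): HEAD=fix@E [feat=B fix=E main=B work=B]
After op 10 (commit): HEAD=fix@F [feat=B fix=F main=B work=B]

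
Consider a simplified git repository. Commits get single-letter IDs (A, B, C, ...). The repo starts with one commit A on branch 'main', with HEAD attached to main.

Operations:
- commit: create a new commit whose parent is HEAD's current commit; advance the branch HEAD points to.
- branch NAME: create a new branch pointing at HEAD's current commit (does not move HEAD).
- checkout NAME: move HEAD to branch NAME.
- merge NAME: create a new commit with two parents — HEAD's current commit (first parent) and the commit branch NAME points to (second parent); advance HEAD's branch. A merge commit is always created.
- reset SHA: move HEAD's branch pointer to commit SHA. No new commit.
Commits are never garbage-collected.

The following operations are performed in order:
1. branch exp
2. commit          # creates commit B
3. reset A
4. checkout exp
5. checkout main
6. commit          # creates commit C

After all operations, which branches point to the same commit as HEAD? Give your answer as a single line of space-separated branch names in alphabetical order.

After op 1 (branch): HEAD=main@A [exp=A main=A]
After op 2 (commit): HEAD=main@B [exp=A main=B]
After op 3 (reset): HEAD=main@A [exp=A main=A]
After op 4 (checkout): HEAD=exp@A [exp=A main=A]
After op 5 (checkout): HEAD=main@A [exp=A main=A]
After op 6 (commit): HEAD=main@C [exp=A main=C]

Answer: main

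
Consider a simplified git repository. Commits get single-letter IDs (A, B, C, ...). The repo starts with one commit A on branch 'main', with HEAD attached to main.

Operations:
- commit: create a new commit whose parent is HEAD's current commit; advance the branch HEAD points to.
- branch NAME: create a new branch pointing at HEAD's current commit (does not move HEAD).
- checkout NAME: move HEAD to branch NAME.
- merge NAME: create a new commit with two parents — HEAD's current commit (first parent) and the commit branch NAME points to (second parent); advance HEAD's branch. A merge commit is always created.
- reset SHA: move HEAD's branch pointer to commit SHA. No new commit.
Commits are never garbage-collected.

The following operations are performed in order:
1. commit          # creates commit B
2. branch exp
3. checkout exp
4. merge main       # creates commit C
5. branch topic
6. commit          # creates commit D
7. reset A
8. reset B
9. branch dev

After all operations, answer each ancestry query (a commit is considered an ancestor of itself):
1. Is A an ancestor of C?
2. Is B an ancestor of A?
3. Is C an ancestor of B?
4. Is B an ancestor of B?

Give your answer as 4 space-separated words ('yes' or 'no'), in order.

Answer: yes no no yes

Derivation:
After op 1 (commit): HEAD=main@B [main=B]
After op 2 (branch): HEAD=main@B [exp=B main=B]
After op 3 (checkout): HEAD=exp@B [exp=B main=B]
After op 4 (merge): HEAD=exp@C [exp=C main=B]
After op 5 (branch): HEAD=exp@C [exp=C main=B topic=C]
After op 6 (commit): HEAD=exp@D [exp=D main=B topic=C]
After op 7 (reset): HEAD=exp@A [exp=A main=B topic=C]
After op 8 (reset): HEAD=exp@B [exp=B main=B topic=C]
After op 9 (branch): HEAD=exp@B [dev=B exp=B main=B topic=C]
ancestors(C) = {A,B,C}; A in? yes
ancestors(A) = {A}; B in? no
ancestors(B) = {A,B}; C in? no
ancestors(B) = {A,B}; B in? yes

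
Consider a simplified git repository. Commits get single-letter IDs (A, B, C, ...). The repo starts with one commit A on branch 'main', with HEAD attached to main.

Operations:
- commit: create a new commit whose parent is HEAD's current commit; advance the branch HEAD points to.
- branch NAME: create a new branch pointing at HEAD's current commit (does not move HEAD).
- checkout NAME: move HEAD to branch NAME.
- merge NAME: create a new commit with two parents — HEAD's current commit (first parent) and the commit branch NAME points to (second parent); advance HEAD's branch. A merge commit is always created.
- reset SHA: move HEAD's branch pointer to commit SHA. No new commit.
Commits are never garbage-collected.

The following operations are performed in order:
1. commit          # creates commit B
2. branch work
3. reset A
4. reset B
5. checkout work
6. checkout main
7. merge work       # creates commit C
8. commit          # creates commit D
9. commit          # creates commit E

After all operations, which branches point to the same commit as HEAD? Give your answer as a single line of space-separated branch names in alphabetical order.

Answer: main

Derivation:
After op 1 (commit): HEAD=main@B [main=B]
After op 2 (branch): HEAD=main@B [main=B work=B]
After op 3 (reset): HEAD=main@A [main=A work=B]
After op 4 (reset): HEAD=main@B [main=B work=B]
After op 5 (checkout): HEAD=work@B [main=B work=B]
After op 6 (checkout): HEAD=main@B [main=B work=B]
After op 7 (merge): HEAD=main@C [main=C work=B]
After op 8 (commit): HEAD=main@D [main=D work=B]
After op 9 (commit): HEAD=main@E [main=E work=B]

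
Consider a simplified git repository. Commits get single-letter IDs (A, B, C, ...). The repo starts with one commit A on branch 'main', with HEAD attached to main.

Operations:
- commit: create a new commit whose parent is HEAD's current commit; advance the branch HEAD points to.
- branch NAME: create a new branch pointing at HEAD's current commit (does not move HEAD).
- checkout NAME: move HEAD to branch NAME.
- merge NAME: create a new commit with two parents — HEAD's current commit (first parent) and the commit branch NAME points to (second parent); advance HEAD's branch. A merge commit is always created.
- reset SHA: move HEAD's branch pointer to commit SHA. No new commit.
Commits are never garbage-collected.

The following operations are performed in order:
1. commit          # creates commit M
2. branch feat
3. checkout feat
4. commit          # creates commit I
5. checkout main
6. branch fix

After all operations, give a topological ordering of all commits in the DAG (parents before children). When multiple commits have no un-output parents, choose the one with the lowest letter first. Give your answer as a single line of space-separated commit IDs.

After op 1 (commit): HEAD=main@M [main=M]
After op 2 (branch): HEAD=main@M [feat=M main=M]
After op 3 (checkout): HEAD=feat@M [feat=M main=M]
After op 4 (commit): HEAD=feat@I [feat=I main=M]
After op 5 (checkout): HEAD=main@M [feat=I main=M]
After op 6 (branch): HEAD=main@M [feat=I fix=M main=M]
commit A: parents=[]
commit I: parents=['M']
commit M: parents=['A']

Answer: A M I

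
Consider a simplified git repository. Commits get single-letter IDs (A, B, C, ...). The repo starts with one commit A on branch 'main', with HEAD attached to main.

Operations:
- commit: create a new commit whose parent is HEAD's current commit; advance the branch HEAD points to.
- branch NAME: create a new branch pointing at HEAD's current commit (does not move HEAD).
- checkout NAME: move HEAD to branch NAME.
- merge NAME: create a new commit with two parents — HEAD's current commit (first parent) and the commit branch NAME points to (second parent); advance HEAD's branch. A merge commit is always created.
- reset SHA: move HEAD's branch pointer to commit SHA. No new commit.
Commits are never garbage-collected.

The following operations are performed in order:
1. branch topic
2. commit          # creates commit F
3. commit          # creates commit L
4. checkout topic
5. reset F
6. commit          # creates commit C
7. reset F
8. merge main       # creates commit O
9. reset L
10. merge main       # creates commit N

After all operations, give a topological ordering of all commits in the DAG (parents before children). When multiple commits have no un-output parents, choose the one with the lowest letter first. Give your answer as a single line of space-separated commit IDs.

After op 1 (branch): HEAD=main@A [main=A topic=A]
After op 2 (commit): HEAD=main@F [main=F topic=A]
After op 3 (commit): HEAD=main@L [main=L topic=A]
After op 4 (checkout): HEAD=topic@A [main=L topic=A]
After op 5 (reset): HEAD=topic@F [main=L topic=F]
After op 6 (commit): HEAD=topic@C [main=L topic=C]
After op 7 (reset): HEAD=topic@F [main=L topic=F]
After op 8 (merge): HEAD=topic@O [main=L topic=O]
After op 9 (reset): HEAD=topic@L [main=L topic=L]
After op 10 (merge): HEAD=topic@N [main=L topic=N]
commit A: parents=[]
commit C: parents=['F']
commit F: parents=['A']
commit L: parents=['F']
commit N: parents=['L', 'L']
commit O: parents=['F', 'L']

Answer: A F C L N O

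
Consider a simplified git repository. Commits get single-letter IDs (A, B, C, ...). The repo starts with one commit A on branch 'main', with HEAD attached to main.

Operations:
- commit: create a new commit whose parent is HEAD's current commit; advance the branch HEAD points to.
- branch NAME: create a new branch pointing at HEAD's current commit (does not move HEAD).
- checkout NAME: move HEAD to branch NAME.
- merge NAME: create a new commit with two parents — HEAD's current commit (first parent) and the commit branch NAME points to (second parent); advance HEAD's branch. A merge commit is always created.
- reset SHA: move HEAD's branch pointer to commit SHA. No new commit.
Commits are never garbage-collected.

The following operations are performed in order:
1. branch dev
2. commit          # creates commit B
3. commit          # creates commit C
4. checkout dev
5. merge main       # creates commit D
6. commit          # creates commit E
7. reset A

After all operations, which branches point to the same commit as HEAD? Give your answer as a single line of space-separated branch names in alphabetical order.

Answer: dev

Derivation:
After op 1 (branch): HEAD=main@A [dev=A main=A]
After op 2 (commit): HEAD=main@B [dev=A main=B]
After op 3 (commit): HEAD=main@C [dev=A main=C]
After op 4 (checkout): HEAD=dev@A [dev=A main=C]
After op 5 (merge): HEAD=dev@D [dev=D main=C]
After op 6 (commit): HEAD=dev@E [dev=E main=C]
After op 7 (reset): HEAD=dev@A [dev=A main=C]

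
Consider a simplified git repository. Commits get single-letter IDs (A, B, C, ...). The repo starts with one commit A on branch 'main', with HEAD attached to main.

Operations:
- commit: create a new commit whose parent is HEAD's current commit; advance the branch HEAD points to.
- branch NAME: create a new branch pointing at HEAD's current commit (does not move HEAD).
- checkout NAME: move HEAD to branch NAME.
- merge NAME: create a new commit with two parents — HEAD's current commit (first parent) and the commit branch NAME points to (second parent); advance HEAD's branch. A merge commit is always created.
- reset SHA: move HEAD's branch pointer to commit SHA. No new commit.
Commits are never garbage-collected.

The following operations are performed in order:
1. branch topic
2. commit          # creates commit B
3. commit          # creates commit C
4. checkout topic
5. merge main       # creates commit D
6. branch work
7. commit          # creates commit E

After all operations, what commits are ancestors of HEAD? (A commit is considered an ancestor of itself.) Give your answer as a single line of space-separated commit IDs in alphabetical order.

Answer: A B C D E

Derivation:
After op 1 (branch): HEAD=main@A [main=A topic=A]
After op 2 (commit): HEAD=main@B [main=B topic=A]
After op 3 (commit): HEAD=main@C [main=C topic=A]
After op 4 (checkout): HEAD=topic@A [main=C topic=A]
After op 5 (merge): HEAD=topic@D [main=C topic=D]
After op 6 (branch): HEAD=topic@D [main=C topic=D work=D]
After op 7 (commit): HEAD=topic@E [main=C topic=E work=D]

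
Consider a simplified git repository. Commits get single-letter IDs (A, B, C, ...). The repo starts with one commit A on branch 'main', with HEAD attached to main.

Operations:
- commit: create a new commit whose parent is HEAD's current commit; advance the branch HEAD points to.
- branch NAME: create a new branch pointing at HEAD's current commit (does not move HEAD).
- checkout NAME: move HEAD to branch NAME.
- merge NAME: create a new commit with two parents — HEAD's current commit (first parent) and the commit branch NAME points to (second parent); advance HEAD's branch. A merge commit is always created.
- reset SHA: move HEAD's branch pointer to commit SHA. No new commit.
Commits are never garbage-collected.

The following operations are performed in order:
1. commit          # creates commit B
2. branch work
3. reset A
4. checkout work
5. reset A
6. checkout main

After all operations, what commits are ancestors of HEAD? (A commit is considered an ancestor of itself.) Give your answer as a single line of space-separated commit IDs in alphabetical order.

Answer: A

Derivation:
After op 1 (commit): HEAD=main@B [main=B]
After op 2 (branch): HEAD=main@B [main=B work=B]
After op 3 (reset): HEAD=main@A [main=A work=B]
After op 4 (checkout): HEAD=work@B [main=A work=B]
After op 5 (reset): HEAD=work@A [main=A work=A]
After op 6 (checkout): HEAD=main@A [main=A work=A]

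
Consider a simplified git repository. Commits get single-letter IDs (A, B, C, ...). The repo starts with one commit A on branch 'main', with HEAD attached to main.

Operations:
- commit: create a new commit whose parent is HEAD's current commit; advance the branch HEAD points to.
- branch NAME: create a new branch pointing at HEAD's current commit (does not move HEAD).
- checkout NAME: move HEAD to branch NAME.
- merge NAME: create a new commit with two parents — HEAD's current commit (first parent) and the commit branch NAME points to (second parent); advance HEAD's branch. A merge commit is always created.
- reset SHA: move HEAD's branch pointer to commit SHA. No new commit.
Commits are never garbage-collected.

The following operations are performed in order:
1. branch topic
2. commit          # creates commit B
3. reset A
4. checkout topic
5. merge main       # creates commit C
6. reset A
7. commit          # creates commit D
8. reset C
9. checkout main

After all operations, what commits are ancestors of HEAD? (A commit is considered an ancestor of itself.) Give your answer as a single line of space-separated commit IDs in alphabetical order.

After op 1 (branch): HEAD=main@A [main=A topic=A]
After op 2 (commit): HEAD=main@B [main=B topic=A]
After op 3 (reset): HEAD=main@A [main=A topic=A]
After op 4 (checkout): HEAD=topic@A [main=A topic=A]
After op 5 (merge): HEAD=topic@C [main=A topic=C]
After op 6 (reset): HEAD=topic@A [main=A topic=A]
After op 7 (commit): HEAD=topic@D [main=A topic=D]
After op 8 (reset): HEAD=topic@C [main=A topic=C]
After op 9 (checkout): HEAD=main@A [main=A topic=C]

Answer: A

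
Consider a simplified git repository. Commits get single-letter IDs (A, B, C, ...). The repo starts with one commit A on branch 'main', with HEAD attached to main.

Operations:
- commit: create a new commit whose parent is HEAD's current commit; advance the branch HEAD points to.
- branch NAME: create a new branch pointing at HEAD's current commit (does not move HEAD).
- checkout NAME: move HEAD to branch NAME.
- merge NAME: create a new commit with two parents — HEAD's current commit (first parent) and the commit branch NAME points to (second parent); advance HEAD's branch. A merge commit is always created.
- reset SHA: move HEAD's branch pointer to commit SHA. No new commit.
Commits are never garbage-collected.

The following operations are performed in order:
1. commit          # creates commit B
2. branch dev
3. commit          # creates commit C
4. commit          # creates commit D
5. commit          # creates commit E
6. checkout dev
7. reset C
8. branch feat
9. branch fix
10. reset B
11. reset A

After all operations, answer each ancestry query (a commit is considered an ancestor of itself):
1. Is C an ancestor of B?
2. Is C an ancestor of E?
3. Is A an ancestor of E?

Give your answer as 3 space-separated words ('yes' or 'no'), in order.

Answer: no yes yes

Derivation:
After op 1 (commit): HEAD=main@B [main=B]
After op 2 (branch): HEAD=main@B [dev=B main=B]
After op 3 (commit): HEAD=main@C [dev=B main=C]
After op 4 (commit): HEAD=main@D [dev=B main=D]
After op 5 (commit): HEAD=main@E [dev=B main=E]
After op 6 (checkout): HEAD=dev@B [dev=B main=E]
After op 7 (reset): HEAD=dev@C [dev=C main=E]
After op 8 (branch): HEAD=dev@C [dev=C feat=C main=E]
After op 9 (branch): HEAD=dev@C [dev=C feat=C fix=C main=E]
After op 10 (reset): HEAD=dev@B [dev=B feat=C fix=C main=E]
After op 11 (reset): HEAD=dev@A [dev=A feat=C fix=C main=E]
ancestors(B) = {A,B}; C in? no
ancestors(E) = {A,B,C,D,E}; C in? yes
ancestors(E) = {A,B,C,D,E}; A in? yes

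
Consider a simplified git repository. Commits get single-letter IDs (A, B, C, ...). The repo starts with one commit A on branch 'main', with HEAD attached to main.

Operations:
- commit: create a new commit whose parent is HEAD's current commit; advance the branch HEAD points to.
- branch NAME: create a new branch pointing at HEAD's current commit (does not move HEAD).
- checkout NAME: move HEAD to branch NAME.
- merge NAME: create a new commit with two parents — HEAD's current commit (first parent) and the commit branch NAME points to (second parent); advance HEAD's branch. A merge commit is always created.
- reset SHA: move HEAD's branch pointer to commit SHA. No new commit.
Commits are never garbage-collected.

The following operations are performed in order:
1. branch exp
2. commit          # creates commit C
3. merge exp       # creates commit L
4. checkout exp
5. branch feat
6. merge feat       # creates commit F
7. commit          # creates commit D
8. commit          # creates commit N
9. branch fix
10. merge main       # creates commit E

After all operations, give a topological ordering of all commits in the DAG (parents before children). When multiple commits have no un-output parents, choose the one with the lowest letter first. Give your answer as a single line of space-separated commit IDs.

After op 1 (branch): HEAD=main@A [exp=A main=A]
After op 2 (commit): HEAD=main@C [exp=A main=C]
After op 3 (merge): HEAD=main@L [exp=A main=L]
After op 4 (checkout): HEAD=exp@A [exp=A main=L]
After op 5 (branch): HEAD=exp@A [exp=A feat=A main=L]
After op 6 (merge): HEAD=exp@F [exp=F feat=A main=L]
After op 7 (commit): HEAD=exp@D [exp=D feat=A main=L]
After op 8 (commit): HEAD=exp@N [exp=N feat=A main=L]
After op 9 (branch): HEAD=exp@N [exp=N feat=A fix=N main=L]
After op 10 (merge): HEAD=exp@E [exp=E feat=A fix=N main=L]
commit A: parents=[]
commit C: parents=['A']
commit D: parents=['F']
commit E: parents=['N', 'L']
commit F: parents=['A', 'A']
commit L: parents=['C', 'A']
commit N: parents=['D']

Answer: A C F D L N E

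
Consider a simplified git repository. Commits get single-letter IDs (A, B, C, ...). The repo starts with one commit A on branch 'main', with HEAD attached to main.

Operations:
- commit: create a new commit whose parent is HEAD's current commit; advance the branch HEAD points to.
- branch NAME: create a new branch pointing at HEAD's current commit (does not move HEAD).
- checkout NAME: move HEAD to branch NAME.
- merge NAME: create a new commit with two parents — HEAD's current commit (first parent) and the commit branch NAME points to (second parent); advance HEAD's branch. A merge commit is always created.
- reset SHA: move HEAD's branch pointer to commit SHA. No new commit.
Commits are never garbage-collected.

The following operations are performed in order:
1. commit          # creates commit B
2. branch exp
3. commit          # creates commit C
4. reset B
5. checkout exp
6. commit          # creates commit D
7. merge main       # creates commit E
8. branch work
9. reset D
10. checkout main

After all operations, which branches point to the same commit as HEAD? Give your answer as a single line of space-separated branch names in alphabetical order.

Answer: main

Derivation:
After op 1 (commit): HEAD=main@B [main=B]
After op 2 (branch): HEAD=main@B [exp=B main=B]
After op 3 (commit): HEAD=main@C [exp=B main=C]
After op 4 (reset): HEAD=main@B [exp=B main=B]
After op 5 (checkout): HEAD=exp@B [exp=B main=B]
After op 6 (commit): HEAD=exp@D [exp=D main=B]
After op 7 (merge): HEAD=exp@E [exp=E main=B]
After op 8 (branch): HEAD=exp@E [exp=E main=B work=E]
After op 9 (reset): HEAD=exp@D [exp=D main=B work=E]
After op 10 (checkout): HEAD=main@B [exp=D main=B work=E]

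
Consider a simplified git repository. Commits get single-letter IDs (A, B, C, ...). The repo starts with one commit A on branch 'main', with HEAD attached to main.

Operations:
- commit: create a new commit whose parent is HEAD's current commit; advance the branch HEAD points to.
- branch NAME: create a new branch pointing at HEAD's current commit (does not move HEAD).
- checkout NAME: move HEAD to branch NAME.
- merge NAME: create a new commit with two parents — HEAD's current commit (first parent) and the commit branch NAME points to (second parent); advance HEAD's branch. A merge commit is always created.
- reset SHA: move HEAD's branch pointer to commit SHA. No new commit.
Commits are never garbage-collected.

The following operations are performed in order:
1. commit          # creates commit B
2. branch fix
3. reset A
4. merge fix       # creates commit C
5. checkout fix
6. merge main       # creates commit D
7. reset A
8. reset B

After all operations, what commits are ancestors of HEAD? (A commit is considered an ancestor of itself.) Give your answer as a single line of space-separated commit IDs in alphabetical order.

After op 1 (commit): HEAD=main@B [main=B]
After op 2 (branch): HEAD=main@B [fix=B main=B]
After op 3 (reset): HEAD=main@A [fix=B main=A]
After op 4 (merge): HEAD=main@C [fix=B main=C]
After op 5 (checkout): HEAD=fix@B [fix=B main=C]
After op 6 (merge): HEAD=fix@D [fix=D main=C]
After op 7 (reset): HEAD=fix@A [fix=A main=C]
After op 8 (reset): HEAD=fix@B [fix=B main=C]

Answer: A B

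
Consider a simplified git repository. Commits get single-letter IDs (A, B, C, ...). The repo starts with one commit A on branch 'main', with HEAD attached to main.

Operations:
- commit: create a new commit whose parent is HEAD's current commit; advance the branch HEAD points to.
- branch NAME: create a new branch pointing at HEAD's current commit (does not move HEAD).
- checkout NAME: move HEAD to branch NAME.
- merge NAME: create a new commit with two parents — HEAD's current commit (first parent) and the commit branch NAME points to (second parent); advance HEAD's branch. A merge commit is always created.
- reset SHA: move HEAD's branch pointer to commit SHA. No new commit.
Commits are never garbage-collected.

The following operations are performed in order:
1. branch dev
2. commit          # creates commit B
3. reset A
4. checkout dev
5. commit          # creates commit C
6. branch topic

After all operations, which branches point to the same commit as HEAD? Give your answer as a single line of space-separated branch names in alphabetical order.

After op 1 (branch): HEAD=main@A [dev=A main=A]
After op 2 (commit): HEAD=main@B [dev=A main=B]
After op 3 (reset): HEAD=main@A [dev=A main=A]
After op 4 (checkout): HEAD=dev@A [dev=A main=A]
After op 5 (commit): HEAD=dev@C [dev=C main=A]
After op 6 (branch): HEAD=dev@C [dev=C main=A topic=C]

Answer: dev topic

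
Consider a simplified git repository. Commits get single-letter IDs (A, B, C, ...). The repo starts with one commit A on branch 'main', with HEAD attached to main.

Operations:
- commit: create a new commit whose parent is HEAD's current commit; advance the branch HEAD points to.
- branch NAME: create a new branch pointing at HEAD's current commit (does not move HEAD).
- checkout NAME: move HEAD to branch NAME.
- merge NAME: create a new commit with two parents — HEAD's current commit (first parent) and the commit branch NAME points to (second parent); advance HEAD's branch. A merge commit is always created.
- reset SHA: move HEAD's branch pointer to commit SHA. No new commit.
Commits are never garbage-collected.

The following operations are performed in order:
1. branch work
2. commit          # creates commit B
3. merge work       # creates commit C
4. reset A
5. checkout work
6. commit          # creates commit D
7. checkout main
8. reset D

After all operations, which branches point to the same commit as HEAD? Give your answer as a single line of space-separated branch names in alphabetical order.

Answer: main work

Derivation:
After op 1 (branch): HEAD=main@A [main=A work=A]
After op 2 (commit): HEAD=main@B [main=B work=A]
After op 3 (merge): HEAD=main@C [main=C work=A]
After op 4 (reset): HEAD=main@A [main=A work=A]
After op 5 (checkout): HEAD=work@A [main=A work=A]
After op 6 (commit): HEAD=work@D [main=A work=D]
After op 7 (checkout): HEAD=main@A [main=A work=D]
After op 8 (reset): HEAD=main@D [main=D work=D]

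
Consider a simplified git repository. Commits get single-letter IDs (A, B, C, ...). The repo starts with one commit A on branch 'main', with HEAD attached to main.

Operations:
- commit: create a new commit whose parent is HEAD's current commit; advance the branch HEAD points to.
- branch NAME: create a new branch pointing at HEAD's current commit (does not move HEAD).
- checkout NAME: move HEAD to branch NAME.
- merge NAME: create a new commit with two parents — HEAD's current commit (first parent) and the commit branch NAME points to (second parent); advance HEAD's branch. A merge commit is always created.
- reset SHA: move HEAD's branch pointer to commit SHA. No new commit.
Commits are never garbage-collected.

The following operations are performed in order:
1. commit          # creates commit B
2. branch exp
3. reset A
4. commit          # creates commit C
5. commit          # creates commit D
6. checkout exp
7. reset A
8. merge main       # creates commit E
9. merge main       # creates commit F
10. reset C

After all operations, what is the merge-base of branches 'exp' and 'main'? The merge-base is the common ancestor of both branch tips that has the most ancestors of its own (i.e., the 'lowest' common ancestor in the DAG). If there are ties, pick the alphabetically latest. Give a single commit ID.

After op 1 (commit): HEAD=main@B [main=B]
After op 2 (branch): HEAD=main@B [exp=B main=B]
After op 3 (reset): HEAD=main@A [exp=B main=A]
After op 4 (commit): HEAD=main@C [exp=B main=C]
After op 5 (commit): HEAD=main@D [exp=B main=D]
After op 6 (checkout): HEAD=exp@B [exp=B main=D]
After op 7 (reset): HEAD=exp@A [exp=A main=D]
After op 8 (merge): HEAD=exp@E [exp=E main=D]
After op 9 (merge): HEAD=exp@F [exp=F main=D]
After op 10 (reset): HEAD=exp@C [exp=C main=D]
ancestors(exp=C): ['A', 'C']
ancestors(main=D): ['A', 'C', 'D']
common: ['A', 'C']

Answer: C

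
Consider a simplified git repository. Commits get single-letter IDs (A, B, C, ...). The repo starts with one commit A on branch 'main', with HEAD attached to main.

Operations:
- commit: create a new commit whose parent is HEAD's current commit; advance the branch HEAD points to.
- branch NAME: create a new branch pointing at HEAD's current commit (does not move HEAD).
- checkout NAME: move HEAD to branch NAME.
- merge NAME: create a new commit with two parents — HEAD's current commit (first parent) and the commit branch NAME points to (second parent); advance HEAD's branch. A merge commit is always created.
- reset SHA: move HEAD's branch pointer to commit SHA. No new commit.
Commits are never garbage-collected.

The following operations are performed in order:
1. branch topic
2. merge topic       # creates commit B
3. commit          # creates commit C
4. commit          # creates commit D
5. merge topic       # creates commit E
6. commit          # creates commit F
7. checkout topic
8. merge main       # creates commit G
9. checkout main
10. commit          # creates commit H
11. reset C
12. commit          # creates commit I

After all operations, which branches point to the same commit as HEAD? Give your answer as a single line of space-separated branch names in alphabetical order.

After op 1 (branch): HEAD=main@A [main=A topic=A]
After op 2 (merge): HEAD=main@B [main=B topic=A]
After op 3 (commit): HEAD=main@C [main=C topic=A]
After op 4 (commit): HEAD=main@D [main=D topic=A]
After op 5 (merge): HEAD=main@E [main=E topic=A]
After op 6 (commit): HEAD=main@F [main=F topic=A]
After op 7 (checkout): HEAD=topic@A [main=F topic=A]
After op 8 (merge): HEAD=topic@G [main=F topic=G]
After op 9 (checkout): HEAD=main@F [main=F topic=G]
After op 10 (commit): HEAD=main@H [main=H topic=G]
After op 11 (reset): HEAD=main@C [main=C topic=G]
After op 12 (commit): HEAD=main@I [main=I topic=G]

Answer: main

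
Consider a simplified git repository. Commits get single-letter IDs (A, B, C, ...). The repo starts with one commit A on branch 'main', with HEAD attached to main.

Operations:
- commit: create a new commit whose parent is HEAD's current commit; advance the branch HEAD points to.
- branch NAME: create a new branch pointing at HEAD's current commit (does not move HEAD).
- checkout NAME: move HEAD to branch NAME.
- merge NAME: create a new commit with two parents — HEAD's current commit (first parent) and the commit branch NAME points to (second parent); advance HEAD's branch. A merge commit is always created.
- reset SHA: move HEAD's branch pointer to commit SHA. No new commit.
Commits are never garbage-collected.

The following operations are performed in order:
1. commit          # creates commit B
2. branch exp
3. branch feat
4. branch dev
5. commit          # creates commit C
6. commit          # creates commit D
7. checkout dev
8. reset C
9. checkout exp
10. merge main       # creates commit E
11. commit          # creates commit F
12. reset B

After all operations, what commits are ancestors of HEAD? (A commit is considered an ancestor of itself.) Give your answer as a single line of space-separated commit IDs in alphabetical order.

After op 1 (commit): HEAD=main@B [main=B]
After op 2 (branch): HEAD=main@B [exp=B main=B]
After op 3 (branch): HEAD=main@B [exp=B feat=B main=B]
After op 4 (branch): HEAD=main@B [dev=B exp=B feat=B main=B]
After op 5 (commit): HEAD=main@C [dev=B exp=B feat=B main=C]
After op 6 (commit): HEAD=main@D [dev=B exp=B feat=B main=D]
After op 7 (checkout): HEAD=dev@B [dev=B exp=B feat=B main=D]
After op 8 (reset): HEAD=dev@C [dev=C exp=B feat=B main=D]
After op 9 (checkout): HEAD=exp@B [dev=C exp=B feat=B main=D]
After op 10 (merge): HEAD=exp@E [dev=C exp=E feat=B main=D]
After op 11 (commit): HEAD=exp@F [dev=C exp=F feat=B main=D]
After op 12 (reset): HEAD=exp@B [dev=C exp=B feat=B main=D]

Answer: A B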